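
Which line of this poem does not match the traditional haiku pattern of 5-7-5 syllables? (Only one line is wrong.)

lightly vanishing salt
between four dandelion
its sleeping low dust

Line 1: lightly (2), vanishing (3), salt (1) → 6 (expected 5)
Line 2: between (2), four (1), dandelion (4) → 7 ✓
Line 3: its (1), sleeping (2), low (1), dust (1) → 5 ✓

The first line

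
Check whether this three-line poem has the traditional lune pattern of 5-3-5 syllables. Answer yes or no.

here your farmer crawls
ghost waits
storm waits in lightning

No

Line 1: "here your farmer crawls": 1+1+2+1 = 5 ✓
Line 2: "ghost waits": 1+1 = 2 (expected 3)
Line 3: "storm waits in lightning": 1+1+1+2 = 5 ✓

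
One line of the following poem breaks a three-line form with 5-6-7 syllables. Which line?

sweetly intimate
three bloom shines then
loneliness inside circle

The second line

Line 1: sweetly (2), intimate (3) → 5 ✓
Line 2: three (1), bloom (1), shines (1), then (1) → 4 (expected 6)
Line 3: loneliness (3), inside (2), circle (2) → 7 ✓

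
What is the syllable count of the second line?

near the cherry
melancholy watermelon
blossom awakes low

The second line: melancholy(4) + watermelon(4) = 8

8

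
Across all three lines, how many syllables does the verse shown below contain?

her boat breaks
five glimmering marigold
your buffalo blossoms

Line 1: her (1), boat (1), breaks (1) → 3
Line 2: five (1), glimmering (3), marigold (3) → 7
Line 3: your (1), buffalo (3), blossoms (2) → 6
Total: 3 + 7 + 6 = 16

16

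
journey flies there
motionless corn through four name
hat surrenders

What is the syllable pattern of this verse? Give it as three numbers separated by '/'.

Line 1: journey(2) + flies(1) + there(1) = 4
Line 2: motionless(3) + corn(1) + through(1) + four(1) + name(1) = 7
Line 3: hat(1) + surrenders(3) = 4

4/7/4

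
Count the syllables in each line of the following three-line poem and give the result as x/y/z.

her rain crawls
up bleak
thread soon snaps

Line 1: her (1), rain (1), crawls (1) → 3
Line 2: up (1), bleak (1) → 2
Line 3: thread (1), soon (1), snaps (1) → 3

3/2/3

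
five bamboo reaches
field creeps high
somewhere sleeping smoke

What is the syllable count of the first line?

5

The first line: five(1) + bamboo(2) + reaches(2) = 5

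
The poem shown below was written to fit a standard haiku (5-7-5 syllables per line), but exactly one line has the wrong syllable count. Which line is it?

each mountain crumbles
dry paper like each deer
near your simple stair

Line 1: "each mountain crumbles": 1+2+2 = 5 ✓
Line 2: "dry paper like each deer": 1+2+1+1+1 = 6 (expected 7)
Line 3: "near your simple stair": 1+1+2+1 = 5 ✓

The second line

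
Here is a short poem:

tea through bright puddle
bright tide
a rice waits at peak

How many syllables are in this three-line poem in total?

Line 1: tea (1), through (1), bright (1), puddle (2) → 5
Line 2: bright (1), tide (1) → 2
Line 3: a (1), rice (1), waits (1), at (1), peak (1) → 5
Total: 5 + 2 + 5 = 12

12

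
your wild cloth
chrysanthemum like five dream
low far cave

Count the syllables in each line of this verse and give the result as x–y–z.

3–7–3

Line 1: your (1), wild (1), cloth (1) → 3
Line 2: chrysanthemum (4), like (1), five (1), dream (1) → 7
Line 3: low (1), far (1), cave (1) → 3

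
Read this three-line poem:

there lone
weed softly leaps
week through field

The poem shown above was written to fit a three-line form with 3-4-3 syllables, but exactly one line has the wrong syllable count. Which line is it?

Line 1: there (1), lone (1) → 2 (expected 3)
Line 2: weed (1), softly (2), leaps (1) → 4 ✓
Line 3: week (1), through (1), field (1) → 3 ✓

Line 1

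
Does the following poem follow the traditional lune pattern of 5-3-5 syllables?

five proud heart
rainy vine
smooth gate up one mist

No

Line 1: five (1), proud (1), heart (1) → 3 (expected 5)
Line 2: rainy (2), vine (1) → 3 ✓
Line 3: smooth (1), gate (1), up (1), one (1), mist (1) → 5 ✓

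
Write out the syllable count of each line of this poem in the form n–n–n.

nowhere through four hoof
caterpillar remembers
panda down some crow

5–7–5

Line 1: nowhere (2), through (1), four (1), hoof (1) → 5
Line 2: caterpillar (4), remembers (3) → 7
Line 3: panda (2), down (1), some (1), crow (1) → 5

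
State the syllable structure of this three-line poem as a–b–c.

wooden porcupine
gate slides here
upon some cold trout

5–3–5

Line 1: wooden (2), porcupine (3) → 5
Line 2: gate (1), slides (1), here (1) → 3
Line 3: upon (2), some (1), cold (1), trout (1) → 5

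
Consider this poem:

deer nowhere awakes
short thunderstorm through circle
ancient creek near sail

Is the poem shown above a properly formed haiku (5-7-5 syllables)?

Line 1: deer (1), nowhere (2), awakes (2) → 5 ✓
Line 2: short (1), thunderstorm (3), through (1), circle (2) → 7 ✓
Line 3: ancient (2), creek (1), near (1), sail (1) → 5 ✓

Yes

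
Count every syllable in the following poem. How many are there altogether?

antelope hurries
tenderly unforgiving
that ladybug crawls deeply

Line 1: antelope (3), hurries (2) → 5
Line 2: tenderly (3), unforgiving (4) → 7
Line 3: that (1), ladybug (3), crawls (1), deeply (2) → 7
Total: 5 + 7 + 7 = 19

19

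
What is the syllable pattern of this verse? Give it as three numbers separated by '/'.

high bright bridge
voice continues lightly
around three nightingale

3/6/6

Line 1: high (1), bright (1), bridge (1) → 3
Line 2: voice (1), continues (3), lightly (2) → 6
Line 3: around (2), three (1), nightingale (3) → 6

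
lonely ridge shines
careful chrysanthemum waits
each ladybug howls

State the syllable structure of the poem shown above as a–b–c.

Line 1: lonely(2) + ridge(1) + shines(1) = 4
Line 2: careful(2) + chrysanthemum(4) + waits(1) = 7
Line 3: each(1) + ladybug(3) + howls(1) = 5

4–7–5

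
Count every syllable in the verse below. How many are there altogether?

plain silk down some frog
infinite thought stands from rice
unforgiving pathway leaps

19

Line 1: plain(1) + silk(1) + down(1) + some(1) + frog(1) = 5
Line 2: infinite(3) + thought(1) + stands(1) + from(1) + rice(1) = 7
Line 3: unforgiving(4) + pathway(2) + leaps(1) = 7
Total: 5 + 7 + 7 = 19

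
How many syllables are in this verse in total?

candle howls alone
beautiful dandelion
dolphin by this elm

Line 1: candle (2), howls (1), alone (2) → 5
Line 2: beautiful (3), dandelion (4) → 7
Line 3: dolphin (2), by (1), this (1), elm (1) → 5
Total: 5 + 7 + 5 = 17

17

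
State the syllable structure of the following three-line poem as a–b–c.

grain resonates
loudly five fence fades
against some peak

Line 1: grain(1) + resonates(3) = 4
Line 2: loudly(2) + five(1) + fence(1) + fades(1) = 5
Line 3: against(2) + some(1) + peak(1) = 4

4–5–4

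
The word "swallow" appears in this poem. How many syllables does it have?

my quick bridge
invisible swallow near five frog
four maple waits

2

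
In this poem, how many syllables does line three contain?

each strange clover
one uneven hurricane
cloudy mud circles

Line three: "cloudy mud circles": 2+1+2 = 5

5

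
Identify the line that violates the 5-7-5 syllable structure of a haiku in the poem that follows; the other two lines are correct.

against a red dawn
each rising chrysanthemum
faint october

Line 1: against (2), a (1), red (1), dawn (1) → 5 ✓
Line 2: each (1), rising (2), chrysanthemum (4) → 7 ✓
Line 3: faint (1), october (3) → 4 (expected 5)

Line 3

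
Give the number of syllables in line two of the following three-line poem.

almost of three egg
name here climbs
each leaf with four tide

3

Line two: "name here climbs": 1+1+1 = 3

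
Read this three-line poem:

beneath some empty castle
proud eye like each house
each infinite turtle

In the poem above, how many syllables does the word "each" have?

1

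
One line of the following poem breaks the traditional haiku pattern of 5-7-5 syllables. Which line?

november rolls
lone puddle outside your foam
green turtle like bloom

Line 1: "november rolls": 3+1 = 4 (expected 5)
Line 2: "lone puddle outside your foam": 1+2+2+1+1 = 7 ✓
Line 3: "green turtle like bloom": 1+2+1+1 = 5 ✓

The first line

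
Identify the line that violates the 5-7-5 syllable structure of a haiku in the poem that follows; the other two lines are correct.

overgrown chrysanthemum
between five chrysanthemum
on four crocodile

Line 1: "overgrown chrysanthemum": 3+4 = 7 (expected 5)
Line 2: "between five chrysanthemum": 2+1+4 = 7 ✓
Line 3: "on four crocodile": 1+1+3 = 5 ✓

Line 1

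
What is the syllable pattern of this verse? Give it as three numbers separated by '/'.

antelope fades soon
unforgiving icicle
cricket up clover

Line 1: antelope(3) + fades(1) + soon(1) = 5
Line 2: unforgiving(4) + icicle(3) = 7
Line 3: cricket(2) + up(1) + clover(2) = 5

5/7/5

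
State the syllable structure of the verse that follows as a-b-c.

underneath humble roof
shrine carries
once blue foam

Line 1: "underneath humble roof": 3+2+1 = 6
Line 2: "shrine carries": 1+2 = 3
Line 3: "once blue foam": 1+1+1 = 3

6-3-3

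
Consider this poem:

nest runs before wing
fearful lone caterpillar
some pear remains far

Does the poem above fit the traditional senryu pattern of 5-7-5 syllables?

Yes

Line 1: nest (1), runs (1), before (2), wing (1) → 5 ✓
Line 2: fearful (2), lone (1), caterpillar (4) → 7 ✓
Line 3: some (1), pear (1), remains (2), far (1) → 5 ✓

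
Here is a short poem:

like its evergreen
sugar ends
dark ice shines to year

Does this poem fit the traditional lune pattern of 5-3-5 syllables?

Line 1: "like its evergreen": 1+1+3 = 5 ✓
Line 2: "sugar ends": 2+1 = 3 ✓
Line 3: "dark ice shines to year": 1+1+1+1+1 = 5 ✓

Yes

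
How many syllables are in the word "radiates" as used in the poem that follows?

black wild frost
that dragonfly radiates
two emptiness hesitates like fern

3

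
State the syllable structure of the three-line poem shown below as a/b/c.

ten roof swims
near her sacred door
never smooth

3/5/3

Line 1: ten (1), roof (1), swims (1) → 3
Line 2: near (1), her (1), sacred (2), door (1) → 5
Line 3: never (2), smooth (1) → 3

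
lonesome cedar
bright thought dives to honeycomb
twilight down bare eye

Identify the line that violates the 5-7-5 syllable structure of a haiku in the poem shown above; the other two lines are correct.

The first line

Line 1: lonesome(2) + cedar(2) = 4 (expected 5)
Line 2: bright(1) + thought(1) + dives(1) + to(1) + honeycomb(3) = 7 ✓
Line 3: twilight(2) + down(1) + bare(1) + eye(1) = 5 ✓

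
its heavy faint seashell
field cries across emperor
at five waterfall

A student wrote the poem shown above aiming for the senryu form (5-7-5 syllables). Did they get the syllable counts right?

Line 1: its (1), heavy (2), faint (1), seashell (2) → 6 (expected 5)
Line 2: field (1), cries (1), across (2), emperor (3) → 7 ✓
Line 3: at (1), five (1), waterfall (3) → 5 ✓

No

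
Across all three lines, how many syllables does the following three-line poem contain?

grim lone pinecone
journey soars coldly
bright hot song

Line 1: grim (1), lone (1), pinecone (2) → 4
Line 2: journey (2), soars (1), coldly (2) → 5
Line 3: bright (1), hot (1), song (1) → 3
Total: 4 + 5 + 3 = 12

12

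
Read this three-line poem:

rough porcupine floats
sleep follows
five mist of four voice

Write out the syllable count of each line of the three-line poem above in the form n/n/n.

5/3/5

Line 1: rough (1), porcupine (3), floats (1) → 5
Line 2: sleep (1), follows (2) → 3
Line 3: five (1), mist (1), of (1), four (1), voice (1) → 5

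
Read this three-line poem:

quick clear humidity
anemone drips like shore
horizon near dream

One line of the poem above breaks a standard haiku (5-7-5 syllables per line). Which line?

The first line

Line 1: quick(1) + clear(1) + humidity(4) = 6 (expected 5)
Line 2: anemone(4) + drips(1) + like(1) + shore(1) = 7 ✓
Line 3: horizon(3) + near(1) + dream(1) = 5 ✓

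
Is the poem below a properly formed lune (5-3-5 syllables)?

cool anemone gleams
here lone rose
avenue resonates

Line 1: cool(1) + anemone(4) + gleams(1) = 6 (expected 5)
Line 2: here(1) + lone(1) + rose(1) = 3 ✓
Line 3: avenue(3) + resonates(3) = 6 (expected 5)

No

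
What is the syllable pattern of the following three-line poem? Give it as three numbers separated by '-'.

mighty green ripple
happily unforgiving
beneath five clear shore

5-7-5

Line 1: mighty (2), green (1), ripple (2) → 5
Line 2: happily (3), unforgiving (4) → 7
Line 3: beneath (2), five (1), clear (1), shore (1) → 5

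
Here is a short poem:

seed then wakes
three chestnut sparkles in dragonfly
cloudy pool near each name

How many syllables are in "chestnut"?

2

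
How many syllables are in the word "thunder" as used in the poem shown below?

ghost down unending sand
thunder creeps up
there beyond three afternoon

2

"thunder" has 2 syllables.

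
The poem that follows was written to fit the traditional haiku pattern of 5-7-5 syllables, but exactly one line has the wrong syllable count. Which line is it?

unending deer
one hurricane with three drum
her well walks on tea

Line 1

Line 1: unending(3) + deer(1) = 4 (expected 5)
Line 2: one(1) + hurricane(3) + with(1) + three(1) + drum(1) = 7 ✓
Line 3: her(1) + well(1) + walks(1) + on(1) + tea(1) = 5 ✓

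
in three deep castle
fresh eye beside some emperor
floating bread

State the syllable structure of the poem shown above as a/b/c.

5/8/3

Line 1: in (1), three (1), deep (1), castle (2) → 5
Line 2: fresh (1), eye (1), beside (2), some (1), emperor (3) → 8
Line 3: floating (2), bread (1) → 3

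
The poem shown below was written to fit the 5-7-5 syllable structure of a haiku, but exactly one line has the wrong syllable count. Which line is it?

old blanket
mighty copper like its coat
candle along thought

Line 1: old(1) + blanket(2) = 3 (expected 5)
Line 2: mighty(2) + copper(2) + like(1) + its(1) + coat(1) = 7 ✓
Line 3: candle(2) + along(2) + thought(1) = 5 ✓

The first line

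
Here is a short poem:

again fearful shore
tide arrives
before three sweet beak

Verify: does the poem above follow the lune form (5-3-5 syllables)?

Yes

Line 1: "again fearful shore": 2+2+1 = 5 ✓
Line 2: "tide arrives": 1+2 = 3 ✓
Line 3: "before three sweet beak": 2+1+1+1 = 5 ✓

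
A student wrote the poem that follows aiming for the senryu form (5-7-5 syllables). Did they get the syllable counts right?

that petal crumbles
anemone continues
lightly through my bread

Yes

Line 1: "that petal crumbles": 1+2+2 = 5 ✓
Line 2: "anemone continues": 4+3 = 7 ✓
Line 3: "lightly through my bread": 2+1+1+1 = 5 ✓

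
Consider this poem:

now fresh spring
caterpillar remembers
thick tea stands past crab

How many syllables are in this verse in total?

15

Line 1: now (1), fresh (1), spring (1) → 3
Line 2: caterpillar (4), remembers (3) → 7
Line 3: thick (1), tea (1), stands (1), past (1), crab (1) → 5
Total: 3 + 7 + 5 = 15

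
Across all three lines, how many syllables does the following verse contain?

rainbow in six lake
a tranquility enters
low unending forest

Line 1: rainbow (2), in (1), six (1), lake (1) → 5
Line 2: a (1), tranquility (4), enters (2) → 7
Line 3: low (1), unending (3), forest (2) → 6
Total: 5 + 7 + 6 = 18

18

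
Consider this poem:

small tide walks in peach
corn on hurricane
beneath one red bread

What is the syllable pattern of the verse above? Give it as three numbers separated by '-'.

Line 1: small(1) + tide(1) + walks(1) + in(1) + peach(1) = 5
Line 2: corn(1) + on(1) + hurricane(3) = 5
Line 3: beneath(2) + one(1) + red(1) + bread(1) = 5

5-5-5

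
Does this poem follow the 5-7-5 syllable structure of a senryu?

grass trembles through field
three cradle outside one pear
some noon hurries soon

Line 1: grass (1), trembles (2), through (1), field (1) → 5 ✓
Line 2: three (1), cradle (2), outside (2), one (1), pear (1) → 7 ✓
Line 3: some (1), noon (1), hurries (2), soon (1) → 5 ✓

Yes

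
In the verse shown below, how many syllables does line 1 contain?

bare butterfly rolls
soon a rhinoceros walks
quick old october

Line 1: bare(1) + butterfly(3) + rolls(1) = 5

5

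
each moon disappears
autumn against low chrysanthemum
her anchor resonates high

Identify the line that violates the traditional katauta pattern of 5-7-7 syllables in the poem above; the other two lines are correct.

The second line

Line 1: "each moon disappears": 1+1+3 = 5 ✓
Line 2: "autumn against low chrysanthemum": 2+2+1+4 = 9 (expected 7)
Line 3: "her anchor resonates high": 1+2+3+1 = 7 ✓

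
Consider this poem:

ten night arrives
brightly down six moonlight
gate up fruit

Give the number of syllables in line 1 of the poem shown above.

Line 1: ten (1), night (1), arrives (2) → 4

4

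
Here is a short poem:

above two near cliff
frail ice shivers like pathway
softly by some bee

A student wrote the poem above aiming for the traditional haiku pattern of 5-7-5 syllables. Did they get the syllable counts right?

Line 1: above(2) + two(1) + near(1) + cliff(1) = 5 ✓
Line 2: frail(1) + ice(1) + shivers(2) + like(1) + pathway(2) = 7 ✓
Line 3: softly(2) + by(1) + some(1) + bee(1) = 5 ✓

Yes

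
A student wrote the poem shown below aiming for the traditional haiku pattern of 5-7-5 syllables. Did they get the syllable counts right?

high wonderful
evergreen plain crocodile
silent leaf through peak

Line 1: "high wonderful": 1+3 = 4 (expected 5)
Line 2: "evergreen plain crocodile": 3+1+3 = 7 ✓
Line 3: "silent leaf through peak": 2+1+1+1 = 5 ✓

No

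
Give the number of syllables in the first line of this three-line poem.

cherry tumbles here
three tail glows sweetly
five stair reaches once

5

The first line: "cherry tumbles here": 2+2+1 = 5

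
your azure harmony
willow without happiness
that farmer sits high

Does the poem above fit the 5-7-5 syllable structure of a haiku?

Line 1: "your azure harmony": 1+2+3 = 6 (expected 5)
Line 2: "willow without happiness": 2+2+3 = 7 ✓
Line 3: "that farmer sits high": 1+2+1+1 = 5 ✓

No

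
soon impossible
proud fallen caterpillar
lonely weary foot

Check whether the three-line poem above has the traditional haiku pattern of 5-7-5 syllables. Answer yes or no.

Yes

Line 1: "soon impossible": 1+4 = 5 ✓
Line 2: "proud fallen caterpillar": 1+2+4 = 7 ✓
Line 3: "lonely weary foot": 2+2+1 = 5 ✓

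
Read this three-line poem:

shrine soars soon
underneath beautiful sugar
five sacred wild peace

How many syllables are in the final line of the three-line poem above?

The final line: five (1), sacred (2), wild (1), peace (1) → 5

5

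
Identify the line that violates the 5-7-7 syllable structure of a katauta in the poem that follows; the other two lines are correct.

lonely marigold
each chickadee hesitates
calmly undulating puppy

Line 1: "lonely marigold": 2+3 = 5 ✓
Line 2: "each chickadee hesitates": 1+3+3 = 7 ✓
Line 3: "calmly undulating puppy": 2+4+2 = 8 (expected 7)

The third line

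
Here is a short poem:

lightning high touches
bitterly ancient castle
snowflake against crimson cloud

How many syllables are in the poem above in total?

19

Line 1: lightning(2) + high(1) + touches(2) = 5
Line 2: bitterly(3) + ancient(2) + castle(2) = 7
Line 3: snowflake(2) + against(2) + crimson(2) + cloud(1) = 7
Total: 5 + 7 + 7 = 19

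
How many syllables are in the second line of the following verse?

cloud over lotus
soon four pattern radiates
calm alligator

7

The second line: "soon four pattern radiates": 1+1+2+3 = 7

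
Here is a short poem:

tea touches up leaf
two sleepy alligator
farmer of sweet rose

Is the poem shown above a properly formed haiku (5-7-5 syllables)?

Yes

Line 1: tea (1), touches (2), up (1), leaf (1) → 5 ✓
Line 2: two (1), sleepy (2), alligator (4) → 7 ✓
Line 3: farmer (2), of (1), sweet (1), rose (1) → 5 ✓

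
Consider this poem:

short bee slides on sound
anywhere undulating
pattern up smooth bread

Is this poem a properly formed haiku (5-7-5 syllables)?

Line 1: short(1) + bee(1) + slides(1) + on(1) + sound(1) = 5 ✓
Line 2: anywhere(3) + undulating(4) = 7 ✓
Line 3: pattern(2) + up(1) + smooth(1) + bread(1) = 5 ✓

Yes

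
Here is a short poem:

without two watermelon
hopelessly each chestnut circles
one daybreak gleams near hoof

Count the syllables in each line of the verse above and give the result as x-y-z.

Line 1: without(2) + two(1) + watermelon(4) = 7
Line 2: hopelessly(3) + each(1) + chestnut(2) + circles(2) = 8
Line 3: one(1) + daybreak(2) + gleams(1) + near(1) + hoof(1) = 6

7-8-6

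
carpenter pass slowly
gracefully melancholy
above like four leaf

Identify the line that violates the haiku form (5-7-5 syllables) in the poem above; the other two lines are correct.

Line 1: carpenter(3) + pass(1) + slowly(2) = 6 (expected 5)
Line 2: gracefully(3) + melancholy(4) = 7 ✓
Line 3: above(2) + like(1) + four(1) + leaf(1) = 5 ✓

Line 1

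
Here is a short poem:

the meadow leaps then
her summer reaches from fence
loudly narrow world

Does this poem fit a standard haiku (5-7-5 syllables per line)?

Line 1: the(1) + meadow(2) + leaps(1) + then(1) = 5 ✓
Line 2: her(1) + summer(2) + reaches(2) + from(1) + fence(1) = 7 ✓
Line 3: loudly(2) + narrow(2) + world(1) = 5 ✓

Yes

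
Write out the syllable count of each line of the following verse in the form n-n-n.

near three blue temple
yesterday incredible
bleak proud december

5-7-5

Line 1: near(1) + three(1) + blue(1) + temple(2) = 5
Line 2: yesterday(3) + incredible(4) = 7
Line 3: bleak(1) + proud(1) + december(3) = 5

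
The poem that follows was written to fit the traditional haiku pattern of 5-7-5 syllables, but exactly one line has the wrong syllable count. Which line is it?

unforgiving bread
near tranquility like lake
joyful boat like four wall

The third line

Line 1: "unforgiving bread": 4+1 = 5 ✓
Line 2: "near tranquility like lake": 1+4+1+1 = 7 ✓
Line 3: "joyful boat like four wall": 2+1+1+1+1 = 6 (expected 5)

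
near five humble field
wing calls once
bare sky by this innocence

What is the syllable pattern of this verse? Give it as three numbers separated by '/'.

5/3/7

Line 1: "near five humble field": 1+1+2+1 = 5
Line 2: "wing calls once": 1+1+1 = 3
Line 3: "bare sky by this innocence": 1+1+1+1+3 = 7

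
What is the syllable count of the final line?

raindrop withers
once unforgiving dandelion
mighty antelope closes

7

The final line: mighty(2) + antelope(3) + closes(2) = 7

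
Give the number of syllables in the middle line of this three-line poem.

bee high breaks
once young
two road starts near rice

2

The middle line: once(1) + young(1) = 2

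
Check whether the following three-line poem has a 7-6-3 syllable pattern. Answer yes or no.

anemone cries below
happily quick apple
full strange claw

Line 1: anemone(4) + cries(1) + below(2) = 7 ✓
Line 2: happily(3) + quick(1) + apple(2) = 6 ✓
Line 3: full(1) + strange(1) + claw(1) = 3 ✓

Yes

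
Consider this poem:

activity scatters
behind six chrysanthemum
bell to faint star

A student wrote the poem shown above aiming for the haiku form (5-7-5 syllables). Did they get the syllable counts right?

Line 1: "activity scatters": 4+2 = 6 (expected 5)
Line 2: "behind six chrysanthemum": 2+1+4 = 7 ✓
Line 3: "bell to faint star": 1+1+1+1 = 4 (expected 5)

No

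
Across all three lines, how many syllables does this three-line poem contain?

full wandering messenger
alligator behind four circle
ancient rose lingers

Line 1: "full wandering messenger": 1+3+3 = 7
Line 2: "alligator behind four circle": 4+2+1+2 = 9
Line 3: "ancient rose lingers": 2+1+2 = 5
Total: 7 + 9 + 5 = 21

21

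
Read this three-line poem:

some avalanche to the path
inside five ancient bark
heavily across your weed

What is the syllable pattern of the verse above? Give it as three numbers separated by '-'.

7-6-7

Line 1: some (1), avalanche (3), to (1), the (1), path (1) → 7
Line 2: inside (2), five (1), ancient (2), bark (1) → 6
Line 3: heavily (3), across (2), your (1), weed (1) → 7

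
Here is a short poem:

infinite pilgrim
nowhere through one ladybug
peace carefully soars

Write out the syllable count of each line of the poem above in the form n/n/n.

Line 1: infinite(3) + pilgrim(2) = 5
Line 2: nowhere(2) + through(1) + one(1) + ladybug(3) = 7
Line 3: peace(1) + carefully(3) + soars(1) = 5

5/7/5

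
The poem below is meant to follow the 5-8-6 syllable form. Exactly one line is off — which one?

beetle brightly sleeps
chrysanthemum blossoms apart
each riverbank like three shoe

Line 1: "beetle brightly sleeps": 2+2+1 = 5 ✓
Line 2: "chrysanthemum blossoms apart": 4+2+2 = 8 ✓
Line 3: "each riverbank like three shoe": 1+3+1+1+1 = 7 (expected 6)

Line 3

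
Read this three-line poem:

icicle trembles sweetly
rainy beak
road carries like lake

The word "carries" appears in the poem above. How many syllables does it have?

2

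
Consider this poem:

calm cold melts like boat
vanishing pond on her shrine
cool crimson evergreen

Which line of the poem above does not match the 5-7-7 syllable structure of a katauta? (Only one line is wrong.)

Line 1: calm (1), cold (1), melts (1), like (1), boat (1) → 5 ✓
Line 2: vanishing (3), pond (1), on (1), her (1), shrine (1) → 7 ✓
Line 3: cool (1), crimson (2), evergreen (3) → 6 (expected 7)

The third line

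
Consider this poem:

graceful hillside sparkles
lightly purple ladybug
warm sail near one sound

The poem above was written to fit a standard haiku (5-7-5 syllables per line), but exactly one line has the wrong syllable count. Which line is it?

Line 1

Line 1: "graceful hillside sparkles": 2+2+2 = 6 (expected 5)
Line 2: "lightly purple ladybug": 2+2+3 = 7 ✓
Line 3: "warm sail near one sound": 1+1+1+1+1 = 5 ✓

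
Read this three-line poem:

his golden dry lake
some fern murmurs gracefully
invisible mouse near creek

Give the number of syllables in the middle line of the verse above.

7

The middle line: some (1), fern (1), murmurs (2), gracefully (3) → 7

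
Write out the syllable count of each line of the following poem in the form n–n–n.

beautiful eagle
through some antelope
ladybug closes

Line 1: "beautiful eagle": 3+2 = 5
Line 2: "through some antelope": 1+1+3 = 5
Line 3: "ladybug closes": 3+2 = 5

5–5–5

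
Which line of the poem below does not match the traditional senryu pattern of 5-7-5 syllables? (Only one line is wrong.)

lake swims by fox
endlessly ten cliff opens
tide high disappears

Line 1: "lake swims by fox": 1+1+1+1 = 4 (expected 5)
Line 2: "endlessly ten cliff opens": 3+1+1+2 = 7 ✓
Line 3: "tide high disappears": 1+1+3 = 5 ✓

The first line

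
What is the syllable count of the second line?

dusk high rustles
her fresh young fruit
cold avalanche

The second line: "her fresh young fruit": 1+1+1+1 = 4

4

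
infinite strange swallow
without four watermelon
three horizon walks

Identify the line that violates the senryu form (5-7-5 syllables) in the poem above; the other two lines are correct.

The first line

Line 1: infinite (3), strange (1), swallow (2) → 6 (expected 5)
Line 2: without (2), four (1), watermelon (4) → 7 ✓
Line 3: three (1), horizon (3), walks (1) → 5 ✓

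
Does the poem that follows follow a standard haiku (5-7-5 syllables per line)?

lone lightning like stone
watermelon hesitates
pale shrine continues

Yes

Line 1: lone(1) + lightning(2) + like(1) + stone(1) = 5 ✓
Line 2: watermelon(4) + hesitates(3) = 7 ✓
Line 3: pale(1) + shrine(1) + continues(3) = 5 ✓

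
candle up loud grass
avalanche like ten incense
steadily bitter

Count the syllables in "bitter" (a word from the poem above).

2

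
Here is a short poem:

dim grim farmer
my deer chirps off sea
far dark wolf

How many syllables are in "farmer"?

2

"farmer" has 2 syllables.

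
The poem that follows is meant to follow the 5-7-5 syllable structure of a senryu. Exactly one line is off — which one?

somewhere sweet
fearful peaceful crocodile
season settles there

The first line

Line 1: somewhere(2) + sweet(1) = 3 (expected 5)
Line 2: fearful(2) + peaceful(2) + crocodile(3) = 7 ✓
Line 3: season(2) + settles(2) + there(1) = 5 ✓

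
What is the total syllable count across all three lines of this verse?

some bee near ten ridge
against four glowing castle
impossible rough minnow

Line 1: some (1), bee (1), near (1), ten (1), ridge (1) → 5
Line 2: against (2), four (1), glowing (2), castle (2) → 7
Line 3: impossible (4), rough (1), minnow (2) → 7
Total: 5 + 7 + 7 = 19

19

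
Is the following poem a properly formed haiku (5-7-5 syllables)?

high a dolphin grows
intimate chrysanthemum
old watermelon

Line 1: high (1), a (1), dolphin (2), grows (1) → 5 ✓
Line 2: intimate (3), chrysanthemum (4) → 7 ✓
Line 3: old (1), watermelon (4) → 5 ✓

Yes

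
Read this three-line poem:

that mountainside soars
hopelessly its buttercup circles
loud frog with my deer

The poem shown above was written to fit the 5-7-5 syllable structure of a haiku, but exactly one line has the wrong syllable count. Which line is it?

The second line

Line 1: that(1) + mountainside(3) + soars(1) = 5 ✓
Line 2: hopelessly(3) + its(1) + buttercup(3) + circles(2) = 9 (expected 7)
Line 3: loud(1) + frog(1) + with(1) + my(1) + deer(1) = 5 ✓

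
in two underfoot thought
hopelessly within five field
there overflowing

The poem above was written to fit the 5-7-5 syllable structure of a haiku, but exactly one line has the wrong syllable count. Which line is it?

The first line

Line 1: in(1) + two(1) + underfoot(3) + thought(1) = 6 (expected 5)
Line 2: hopelessly(3) + within(2) + five(1) + field(1) = 7 ✓
Line 3: there(1) + overflowing(4) = 5 ✓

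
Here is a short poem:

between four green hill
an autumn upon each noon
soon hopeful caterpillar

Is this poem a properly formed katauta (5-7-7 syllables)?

Line 1: between(2) + four(1) + green(1) + hill(1) = 5 ✓
Line 2: an(1) + autumn(2) + upon(2) + each(1) + noon(1) = 7 ✓
Line 3: soon(1) + hopeful(2) + caterpillar(4) = 7 ✓

Yes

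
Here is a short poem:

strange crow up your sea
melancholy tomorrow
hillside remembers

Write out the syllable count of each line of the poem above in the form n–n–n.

5–7–5

Line 1: strange(1) + crow(1) + up(1) + your(1) + sea(1) = 5
Line 2: melancholy(4) + tomorrow(3) = 7
Line 3: hillside(2) + remembers(3) = 5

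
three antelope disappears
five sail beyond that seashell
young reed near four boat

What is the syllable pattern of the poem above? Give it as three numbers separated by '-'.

Line 1: "three antelope disappears": 1+3+3 = 7
Line 2: "five sail beyond that seashell": 1+1+2+1+2 = 7
Line 3: "young reed near four boat": 1+1+1+1+1 = 5

7-7-5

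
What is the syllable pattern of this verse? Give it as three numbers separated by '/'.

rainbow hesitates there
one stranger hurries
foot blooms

Line 1: "rainbow hesitates there": 2+3+1 = 6
Line 2: "one stranger hurries": 1+2+2 = 5
Line 3: "foot blooms": 1+1 = 2

6/5/2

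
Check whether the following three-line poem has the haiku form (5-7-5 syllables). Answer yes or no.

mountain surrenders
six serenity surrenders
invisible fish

No

Line 1: mountain(2) + surrenders(3) = 5 ✓
Line 2: six(1) + serenity(4) + surrenders(3) = 8 (expected 7)
Line 3: invisible(4) + fish(1) = 5 ✓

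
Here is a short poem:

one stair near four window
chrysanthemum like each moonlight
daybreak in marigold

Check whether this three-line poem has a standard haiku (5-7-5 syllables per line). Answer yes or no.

Line 1: one(1) + stair(1) + near(1) + four(1) + window(2) = 6 (expected 5)
Line 2: chrysanthemum(4) + like(1) + each(1) + moonlight(2) = 8 (expected 7)
Line 3: daybreak(2) + in(1) + marigold(3) = 6 (expected 5)

No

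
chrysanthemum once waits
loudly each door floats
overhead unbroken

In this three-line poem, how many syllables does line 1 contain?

Line 1: chrysanthemum(4) + once(1) + waits(1) = 6

6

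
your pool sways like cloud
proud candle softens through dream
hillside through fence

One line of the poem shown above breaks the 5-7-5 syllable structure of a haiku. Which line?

Line 1: your(1) + pool(1) + sways(1) + like(1) + cloud(1) = 5 ✓
Line 2: proud(1) + candle(2) + softens(2) + through(1) + dream(1) = 7 ✓
Line 3: hillside(2) + through(1) + fence(1) = 4 (expected 5)

The third line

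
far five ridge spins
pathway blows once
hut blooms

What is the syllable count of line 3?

Line 3: hut(1) + blooms(1) = 2

2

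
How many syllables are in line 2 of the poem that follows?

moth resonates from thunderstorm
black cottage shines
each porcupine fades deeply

4

Line 2: black(1) + cottage(2) + shines(1) = 4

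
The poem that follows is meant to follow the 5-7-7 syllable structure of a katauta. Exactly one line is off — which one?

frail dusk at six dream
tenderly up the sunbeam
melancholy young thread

Line 1: frail (1), dusk (1), at (1), six (1), dream (1) → 5 ✓
Line 2: tenderly (3), up (1), the (1), sunbeam (2) → 7 ✓
Line 3: melancholy (4), young (1), thread (1) → 6 (expected 7)

The third line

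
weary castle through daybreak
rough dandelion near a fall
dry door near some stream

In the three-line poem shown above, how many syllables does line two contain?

Line two: rough (1), dandelion (4), near (1), a (1), fall (1) → 8

8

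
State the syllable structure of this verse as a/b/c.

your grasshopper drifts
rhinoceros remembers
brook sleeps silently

Line 1: your (1), grasshopper (3), drifts (1) → 5
Line 2: rhinoceros (4), remembers (3) → 7
Line 3: brook (1), sleeps (1), silently (3) → 5

5/7/5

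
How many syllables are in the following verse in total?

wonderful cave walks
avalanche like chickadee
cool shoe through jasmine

17

Line 1: wonderful(3) + cave(1) + walks(1) = 5
Line 2: avalanche(3) + like(1) + chickadee(3) = 7
Line 3: cool(1) + shoe(1) + through(1) + jasmine(2) = 5
Total: 5 + 7 + 5 = 17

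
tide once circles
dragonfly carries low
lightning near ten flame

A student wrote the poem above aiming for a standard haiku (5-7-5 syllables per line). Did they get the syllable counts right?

Line 1: "tide once circles": 1+1+2 = 4 (expected 5)
Line 2: "dragonfly carries low": 3+2+1 = 6 (expected 7)
Line 3: "lightning near ten flame": 2+1+1+1 = 5 ✓

No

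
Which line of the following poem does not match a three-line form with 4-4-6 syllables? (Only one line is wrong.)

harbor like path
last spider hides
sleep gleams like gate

Line 1: "harbor like path": 2+1+1 = 4 ✓
Line 2: "last spider hides": 1+2+1 = 4 ✓
Line 3: "sleep gleams like gate": 1+1+1+1 = 4 (expected 6)

Line 3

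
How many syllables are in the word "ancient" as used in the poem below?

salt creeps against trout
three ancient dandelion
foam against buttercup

"ancient" has 2 syllables.

2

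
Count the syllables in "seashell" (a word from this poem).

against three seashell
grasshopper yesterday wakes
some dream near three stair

2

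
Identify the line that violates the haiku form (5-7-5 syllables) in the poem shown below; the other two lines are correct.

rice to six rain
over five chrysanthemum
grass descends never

Line 1: rice(1) + to(1) + six(1) + rain(1) = 4 (expected 5)
Line 2: over(2) + five(1) + chrysanthemum(4) = 7 ✓
Line 3: grass(1) + descends(2) + never(2) = 5 ✓

The first line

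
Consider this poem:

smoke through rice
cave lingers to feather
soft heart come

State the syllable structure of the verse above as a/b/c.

Line 1: smoke (1), through (1), rice (1) → 3
Line 2: cave (1), lingers (2), to (1), feather (2) → 6
Line 3: soft (1), heart (1), come (1) → 3

3/6/3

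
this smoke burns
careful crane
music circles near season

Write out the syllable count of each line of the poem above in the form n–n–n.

Line 1: this (1), smoke (1), burns (1) → 3
Line 2: careful (2), crane (1) → 3
Line 3: music (2), circles (2), near (1), season (2) → 7

3–3–7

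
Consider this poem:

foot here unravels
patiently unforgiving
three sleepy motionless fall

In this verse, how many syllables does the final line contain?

7

The final line: "three sleepy motionless fall": 1+2+3+1 = 7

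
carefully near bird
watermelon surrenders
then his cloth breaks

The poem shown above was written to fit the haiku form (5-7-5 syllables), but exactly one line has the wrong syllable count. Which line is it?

Line 1: "carefully near bird": 3+1+1 = 5 ✓
Line 2: "watermelon surrenders": 4+3 = 7 ✓
Line 3: "then his cloth breaks": 1+1+1+1 = 4 (expected 5)

Line 3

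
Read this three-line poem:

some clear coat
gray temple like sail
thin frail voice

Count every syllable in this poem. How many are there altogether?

11

Line 1: some(1) + clear(1) + coat(1) = 3
Line 2: gray(1) + temple(2) + like(1) + sail(1) = 5
Line 3: thin(1) + frail(1) + voice(1) = 3
Total: 3 + 5 + 3 = 11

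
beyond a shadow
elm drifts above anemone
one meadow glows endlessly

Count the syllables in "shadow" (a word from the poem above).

"shadow" has 2 syllables.

2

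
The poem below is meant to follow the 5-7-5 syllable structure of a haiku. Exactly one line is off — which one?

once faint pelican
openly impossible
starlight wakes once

Line 1: once (1), faint (1), pelican (3) → 5 ✓
Line 2: openly (3), impossible (4) → 7 ✓
Line 3: starlight (2), wakes (1), once (1) → 4 (expected 5)

The third line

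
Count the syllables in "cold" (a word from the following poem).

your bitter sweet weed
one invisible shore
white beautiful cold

1

"cold" has 1 syllable.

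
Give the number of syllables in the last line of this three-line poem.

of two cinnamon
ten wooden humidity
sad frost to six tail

The last line: "sad frost to six tail": 1+1+1+1+1 = 5

5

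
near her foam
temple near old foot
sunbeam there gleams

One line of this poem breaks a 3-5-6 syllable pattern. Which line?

Line 1: "near her foam": 1+1+1 = 3 ✓
Line 2: "temple near old foot": 2+1+1+1 = 5 ✓
Line 3: "sunbeam there gleams": 2+1+1 = 4 (expected 6)

Line 3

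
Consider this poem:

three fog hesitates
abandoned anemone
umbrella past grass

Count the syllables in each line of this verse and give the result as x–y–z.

Line 1: three(1) + fog(1) + hesitates(3) = 5
Line 2: abandoned(3) + anemone(4) = 7
Line 3: umbrella(3) + past(1) + grass(1) = 5

5–7–5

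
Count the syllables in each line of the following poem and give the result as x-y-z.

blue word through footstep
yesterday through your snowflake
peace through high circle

Line 1: "blue word through footstep": 1+1+1+2 = 5
Line 2: "yesterday through your snowflake": 3+1+1+2 = 7
Line 3: "peace through high circle": 1+1+1+2 = 5

5-7-5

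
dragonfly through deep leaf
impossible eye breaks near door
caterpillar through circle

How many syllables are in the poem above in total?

Line 1: dragonfly (3), through (1), deep (1), leaf (1) → 6
Line 2: impossible (4), eye (1), breaks (1), near (1), door (1) → 8
Line 3: caterpillar (4), through (1), circle (2) → 7
Total: 6 + 8 + 7 = 21

21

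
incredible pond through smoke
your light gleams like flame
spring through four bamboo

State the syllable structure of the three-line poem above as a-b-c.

7-5-5

Line 1: "incredible pond through smoke": 4+1+1+1 = 7
Line 2: "your light gleams like flame": 1+1+1+1+1 = 5
Line 3: "spring through four bamboo": 1+1+1+2 = 5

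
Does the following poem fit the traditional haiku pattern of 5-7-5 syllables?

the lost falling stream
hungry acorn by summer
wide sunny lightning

Yes

Line 1: the (1), lost (1), falling (2), stream (1) → 5 ✓
Line 2: hungry (2), acorn (2), by (1), summer (2) → 7 ✓
Line 3: wide (1), sunny (2), lightning (2) → 5 ✓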